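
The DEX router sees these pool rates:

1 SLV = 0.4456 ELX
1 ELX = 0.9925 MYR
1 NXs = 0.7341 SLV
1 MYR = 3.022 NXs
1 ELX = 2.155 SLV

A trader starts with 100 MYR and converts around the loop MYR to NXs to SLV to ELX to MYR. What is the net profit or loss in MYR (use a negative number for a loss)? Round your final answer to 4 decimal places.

100 MYR × 3.022 = 302.2 NXs
302.2 NXs × 0.7341 = 221.84502 SLV
221.84502 SLV × 0.4456 = 98.854140912 ELX
98.854140912 ELX × 0.9925 = 98.11273485516 MYR
Net change: 98.11273485516 − 100 = -1.88726514484 MYR

-1.8873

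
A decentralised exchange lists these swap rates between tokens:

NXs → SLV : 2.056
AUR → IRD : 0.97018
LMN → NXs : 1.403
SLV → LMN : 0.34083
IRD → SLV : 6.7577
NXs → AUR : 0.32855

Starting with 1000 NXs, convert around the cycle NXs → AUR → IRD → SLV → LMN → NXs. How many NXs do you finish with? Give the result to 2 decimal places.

1030.03

1000 NXs × 0.32855 = 328.55 AUR
328.55 AUR × 0.97018 = 318.752639 IRD
318.752639 IRD × 6.7577 = 2154.0347085703 SLV
2154.0347085703 SLV × 0.34083 = 734.159649722015349 LMN
734.159649722015349 LMN × 1.403 = 1030.025988559987534647 NXs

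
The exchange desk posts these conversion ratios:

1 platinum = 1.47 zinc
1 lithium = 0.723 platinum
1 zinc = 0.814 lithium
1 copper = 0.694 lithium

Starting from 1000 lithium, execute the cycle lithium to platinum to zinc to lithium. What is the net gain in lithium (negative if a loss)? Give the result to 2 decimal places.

-134.87

1000 lithium × 0.723 = 723 platinum
723 platinum × 1.47 = 1062.81 zinc
1062.81 zinc × 0.814 = 865.12734 lithium
Net change: 865.12734 − 1000 = -134.87266 lithium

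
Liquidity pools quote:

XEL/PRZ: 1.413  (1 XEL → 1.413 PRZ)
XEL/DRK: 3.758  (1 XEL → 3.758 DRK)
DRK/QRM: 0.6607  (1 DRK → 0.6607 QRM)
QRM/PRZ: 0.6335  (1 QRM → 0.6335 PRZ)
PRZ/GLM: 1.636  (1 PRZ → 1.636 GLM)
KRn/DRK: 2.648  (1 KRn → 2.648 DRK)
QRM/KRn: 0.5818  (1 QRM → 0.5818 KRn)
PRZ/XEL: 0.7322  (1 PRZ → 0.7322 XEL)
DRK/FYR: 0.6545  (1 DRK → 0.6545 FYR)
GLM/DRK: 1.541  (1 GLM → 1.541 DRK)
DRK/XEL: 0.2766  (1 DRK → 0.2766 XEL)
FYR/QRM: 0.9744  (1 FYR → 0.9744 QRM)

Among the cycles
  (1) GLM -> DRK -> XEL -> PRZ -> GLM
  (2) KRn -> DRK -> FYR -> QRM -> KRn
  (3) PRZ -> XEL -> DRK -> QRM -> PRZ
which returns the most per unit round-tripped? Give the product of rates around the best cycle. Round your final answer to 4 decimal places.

(1) 1.541 × 0.2766 × 1.413 × 1.636 = 0.98533
(2) 2.648 × 0.6545 × 0.9744 × 0.5818 = 0.98251
(3) 0.7322 × 3.758 × 0.6607 × 0.6335 = 1.15169
Highest is cycle (3) at 1.1517 (>1, arbitrage).

1.1517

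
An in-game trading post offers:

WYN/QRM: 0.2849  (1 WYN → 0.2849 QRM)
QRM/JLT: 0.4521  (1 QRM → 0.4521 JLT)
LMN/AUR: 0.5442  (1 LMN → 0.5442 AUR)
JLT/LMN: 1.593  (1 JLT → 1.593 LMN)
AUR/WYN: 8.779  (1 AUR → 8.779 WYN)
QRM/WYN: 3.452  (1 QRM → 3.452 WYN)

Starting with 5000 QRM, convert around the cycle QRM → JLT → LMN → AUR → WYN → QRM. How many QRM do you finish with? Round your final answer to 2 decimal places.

4901.36

5000 QRM × 0.4521 = 2260.5 JLT
2260.5 JLT × 1.593 = 3600.9765 LMN
3600.9765 LMN × 0.5442 = 1959.6514113 AUR
1959.6514113 AUR × 8.779 = 17203.7797398027 WYN
17203.7797398027 WYN × 0.2849 = 4901.35684786978923 QRM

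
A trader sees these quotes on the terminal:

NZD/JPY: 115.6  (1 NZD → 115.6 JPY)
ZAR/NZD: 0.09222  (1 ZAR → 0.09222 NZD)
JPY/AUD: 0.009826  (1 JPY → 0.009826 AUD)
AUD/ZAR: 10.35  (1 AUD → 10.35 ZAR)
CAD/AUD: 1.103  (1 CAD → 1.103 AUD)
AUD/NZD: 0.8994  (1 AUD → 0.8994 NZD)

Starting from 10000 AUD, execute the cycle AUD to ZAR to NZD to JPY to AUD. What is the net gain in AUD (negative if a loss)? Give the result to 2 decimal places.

841.77

10000 AUD × 10.35 = 103500 ZAR
103500 ZAR × 0.09222 = 9544.77 NZD
9544.77 NZD × 115.6 = 1103375.412 JPY
1103375.412 JPY × 0.009826 = 10841.766798312 AUD
Net change: 10841.766798312 − 10000 = 841.766798312 AUD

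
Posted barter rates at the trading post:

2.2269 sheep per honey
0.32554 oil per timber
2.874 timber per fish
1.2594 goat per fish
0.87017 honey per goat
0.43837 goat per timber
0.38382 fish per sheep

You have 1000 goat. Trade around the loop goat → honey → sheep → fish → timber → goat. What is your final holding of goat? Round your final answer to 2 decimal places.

1000 goat × 0.87017 = 870.17 honey
870.17 honey × 2.2269 = 1937.781573 sheep
1937.781573 sheep × 0.38382 = 743.75932334886 fish
743.75932334886 fish × 2.874 = 2137.56429530462364 timber
2137.56429530462364 timber × 0.43837 = 937.0440601326878650668 goat

937.04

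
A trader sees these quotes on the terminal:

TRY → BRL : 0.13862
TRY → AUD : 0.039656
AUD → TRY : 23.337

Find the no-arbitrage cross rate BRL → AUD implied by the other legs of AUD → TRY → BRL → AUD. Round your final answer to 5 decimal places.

Known legs of the cycle: 23.337 × 0.13862 = 3.23497494
For no arbitrage the full-cycle product must be 1, so the missing rate is 1 / 3.23497494 ≈ 0.3091214.

0.30912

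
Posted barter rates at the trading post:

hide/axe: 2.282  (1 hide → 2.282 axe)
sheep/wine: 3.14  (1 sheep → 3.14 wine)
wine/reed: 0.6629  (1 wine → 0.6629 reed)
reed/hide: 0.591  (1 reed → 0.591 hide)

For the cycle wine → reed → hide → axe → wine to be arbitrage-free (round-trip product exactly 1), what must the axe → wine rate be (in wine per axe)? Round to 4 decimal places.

Known legs of the cycle: 0.6629 × 0.591 × 2.282 = 0.8940280398
For no arbitrage the full-cycle product must be 1, so the missing rate is 1 / 0.8940280398 ≈ 1.118533.

1.1185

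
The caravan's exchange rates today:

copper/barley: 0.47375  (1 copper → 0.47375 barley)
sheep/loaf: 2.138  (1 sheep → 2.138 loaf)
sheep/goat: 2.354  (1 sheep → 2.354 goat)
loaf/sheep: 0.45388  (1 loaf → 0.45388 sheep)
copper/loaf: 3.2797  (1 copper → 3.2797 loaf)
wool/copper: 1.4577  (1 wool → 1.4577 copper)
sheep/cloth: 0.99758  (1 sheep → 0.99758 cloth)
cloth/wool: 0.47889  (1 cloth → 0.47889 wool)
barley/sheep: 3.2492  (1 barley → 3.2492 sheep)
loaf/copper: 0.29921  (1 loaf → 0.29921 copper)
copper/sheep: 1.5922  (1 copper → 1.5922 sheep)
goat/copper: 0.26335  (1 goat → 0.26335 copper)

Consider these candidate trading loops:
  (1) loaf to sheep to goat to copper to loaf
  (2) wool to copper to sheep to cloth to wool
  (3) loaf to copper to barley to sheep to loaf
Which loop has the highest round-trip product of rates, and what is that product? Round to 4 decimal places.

(1) 0.45388 × 2.354 × 0.26335 × 3.2797 = 0.92282
(2) 1.4577 × 1.5922 × 0.99758 × 0.47889 = 1.10879
(3) 0.29921 × 0.47375 × 3.2492 × 2.138 = 0.98471
Highest is cycle (2) at 1.1088 (>1, arbitrage).

1.1088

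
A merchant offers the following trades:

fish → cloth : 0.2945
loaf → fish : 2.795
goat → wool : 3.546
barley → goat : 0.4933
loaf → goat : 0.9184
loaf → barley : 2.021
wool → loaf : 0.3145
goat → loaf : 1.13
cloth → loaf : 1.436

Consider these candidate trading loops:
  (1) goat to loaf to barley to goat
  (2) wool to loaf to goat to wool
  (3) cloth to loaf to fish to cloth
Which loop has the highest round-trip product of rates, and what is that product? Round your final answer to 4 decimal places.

(1) 1.13 × 2.021 × 0.4933 = 1.12656
(2) 0.3145 × 0.9184 × 3.546 = 1.02422
(3) 1.436 × 2.795 × 0.2945 = 1.18201
Highest is cycle (3) at 1.1820 (>1, arbitrage).

1.1820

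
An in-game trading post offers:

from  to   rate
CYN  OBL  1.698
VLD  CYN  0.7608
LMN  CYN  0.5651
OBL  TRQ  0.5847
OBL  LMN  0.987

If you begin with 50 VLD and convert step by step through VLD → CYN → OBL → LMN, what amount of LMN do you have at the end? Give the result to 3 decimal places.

50 VLD × 0.7608 = 38.04 CYN
38.04 CYN × 1.698 = 64.59192 OBL
64.59192 OBL × 0.987 = 63.75222504 LMN

63.752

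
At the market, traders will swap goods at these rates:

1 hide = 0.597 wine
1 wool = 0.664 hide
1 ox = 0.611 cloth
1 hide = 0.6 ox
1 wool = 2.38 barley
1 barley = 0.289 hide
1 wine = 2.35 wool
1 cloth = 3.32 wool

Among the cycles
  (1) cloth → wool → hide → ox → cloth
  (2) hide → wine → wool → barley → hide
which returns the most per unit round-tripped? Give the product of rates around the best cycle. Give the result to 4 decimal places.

(1) 3.32 × 0.664 × 0.6 × 0.611 = 0.80816
(2) 0.597 × 2.35 × 2.38 × 0.289 = 0.96498
Highest is cycle (2) at 0.9650 (≤1, no arbitrage).

0.9650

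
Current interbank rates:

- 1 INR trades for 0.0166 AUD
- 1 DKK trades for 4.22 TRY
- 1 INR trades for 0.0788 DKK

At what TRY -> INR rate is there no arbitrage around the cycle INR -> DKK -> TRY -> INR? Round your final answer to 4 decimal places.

Known legs of the cycle: 0.0788 × 4.22 = 0.332536
For no arbitrage the full-cycle product must be 1, so the missing rate is 1 / 0.332536 ≈ 3.007193.

3.0072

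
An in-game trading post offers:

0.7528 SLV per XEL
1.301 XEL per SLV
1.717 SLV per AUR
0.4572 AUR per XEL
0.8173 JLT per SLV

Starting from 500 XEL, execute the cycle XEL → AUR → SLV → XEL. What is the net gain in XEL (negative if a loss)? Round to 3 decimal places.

500 XEL × 0.4572 = 228.6 AUR
228.6 AUR × 1.717 = 392.5062 SLV
392.5062 SLV × 1.301 = 510.6505662 XEL
Net change: 510.6505662 − 500 = 10.6505662 XEL

10.651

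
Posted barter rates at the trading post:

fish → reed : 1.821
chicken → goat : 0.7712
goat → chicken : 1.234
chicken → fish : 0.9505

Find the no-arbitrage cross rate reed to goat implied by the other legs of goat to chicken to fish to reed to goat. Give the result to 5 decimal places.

0.46819

Known legs of the cycle: 1.234 × 0.9505 × 1.821 = 2.135881857
For no arbitrage the full-cycle product must be 1, so the missing rate is 1 / 2.135881857 ≈ 0.4681907.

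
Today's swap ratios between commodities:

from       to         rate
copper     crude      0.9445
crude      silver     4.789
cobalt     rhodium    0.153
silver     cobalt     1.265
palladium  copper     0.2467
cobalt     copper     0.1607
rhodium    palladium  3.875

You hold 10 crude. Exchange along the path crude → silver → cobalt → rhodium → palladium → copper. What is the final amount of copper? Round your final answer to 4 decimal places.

8.8607

10 crude × 4.789 = 47.89 silver
47.89 silver × 1.265 = 60.58085 cobalt
60.58085 cobalt × 0.153 = 9.26887005 rhodium
9.26887005 rhodium × 3.875 = 35.91687144375 palladium
35.91687144375 palladium × 0.2467 = 8.860692185173125 copper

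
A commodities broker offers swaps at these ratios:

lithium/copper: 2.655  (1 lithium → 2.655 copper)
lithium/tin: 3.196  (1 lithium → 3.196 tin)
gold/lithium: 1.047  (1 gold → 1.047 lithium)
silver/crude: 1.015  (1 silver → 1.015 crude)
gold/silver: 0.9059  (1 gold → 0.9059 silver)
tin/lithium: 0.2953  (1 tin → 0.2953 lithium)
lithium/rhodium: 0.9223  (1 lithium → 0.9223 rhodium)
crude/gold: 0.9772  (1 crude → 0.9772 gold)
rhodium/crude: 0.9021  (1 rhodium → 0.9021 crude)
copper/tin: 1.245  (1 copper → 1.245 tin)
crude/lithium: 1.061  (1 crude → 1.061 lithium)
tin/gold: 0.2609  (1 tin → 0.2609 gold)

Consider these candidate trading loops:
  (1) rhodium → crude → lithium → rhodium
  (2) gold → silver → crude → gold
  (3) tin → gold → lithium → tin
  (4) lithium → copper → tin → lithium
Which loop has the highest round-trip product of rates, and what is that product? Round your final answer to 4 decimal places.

0.9761

(1) 0.9021 × 1.061 × 0.9223 = 0.88276
(2) 0.9059 × 1.015 × 0.9772 = 0.89852
(3) 0.2609 × 1.047 × 3.196 = 0.87303
(4) 2.655 × 1.245 × 0.2953 = 0.97611
Highest is cycle (4) at 0.9761 (≤1, no arbitrage).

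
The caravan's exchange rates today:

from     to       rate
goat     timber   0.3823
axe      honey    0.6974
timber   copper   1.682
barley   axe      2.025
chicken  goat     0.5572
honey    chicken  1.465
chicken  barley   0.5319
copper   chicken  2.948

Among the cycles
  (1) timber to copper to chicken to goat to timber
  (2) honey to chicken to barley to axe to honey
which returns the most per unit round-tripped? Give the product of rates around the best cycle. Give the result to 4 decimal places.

(1) 1.682 × 2.948 × 0.5572 × 0.3823 = 1.05626
(2) 1.465 × 0.5319 × 2.025 × 0.6974 = 1.10046
Highest is cycle (2) at 1.1005 (>1, arbitrage).

1.1005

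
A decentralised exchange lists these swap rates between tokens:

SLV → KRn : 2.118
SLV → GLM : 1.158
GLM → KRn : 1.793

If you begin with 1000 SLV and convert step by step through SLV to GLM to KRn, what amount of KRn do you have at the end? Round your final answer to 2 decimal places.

1000 SLV × 1.158 = 1158 GLM
1158 GLM × 1.793 = 2076.294 KRn

2076.29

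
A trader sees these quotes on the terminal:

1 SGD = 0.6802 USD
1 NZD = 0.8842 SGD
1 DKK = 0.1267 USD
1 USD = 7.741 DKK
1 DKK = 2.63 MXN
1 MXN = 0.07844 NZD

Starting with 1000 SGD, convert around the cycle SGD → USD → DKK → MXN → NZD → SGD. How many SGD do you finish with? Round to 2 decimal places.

1000 SGD × 0.6802 = 680.2 USD
680.2 USD × 7.741 = 5265.4282 DKK
5265.4282 DKK × 2.63 = 13848.076166 MXN
13848.076166 MXN × 0.07844 = 1086.24309446104 NZD
1086.24309446104 NZD × 0.8842 = 960.456144122451568 SGD

960.46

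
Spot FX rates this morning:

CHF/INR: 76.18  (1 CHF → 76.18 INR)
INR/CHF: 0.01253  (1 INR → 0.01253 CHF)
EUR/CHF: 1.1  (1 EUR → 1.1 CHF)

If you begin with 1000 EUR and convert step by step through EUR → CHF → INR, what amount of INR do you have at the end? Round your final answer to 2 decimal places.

83798.00

1000 EUR × 1.1 = 1100 CHF
1100 CHF × 76.18 = 83798 INR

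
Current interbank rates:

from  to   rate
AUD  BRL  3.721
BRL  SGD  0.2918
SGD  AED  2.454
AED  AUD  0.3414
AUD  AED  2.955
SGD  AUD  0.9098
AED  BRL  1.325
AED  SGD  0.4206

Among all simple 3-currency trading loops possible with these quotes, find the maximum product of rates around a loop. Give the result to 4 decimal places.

AUD→AED→SGD→AUD: 2.955 × 0.4206 × 0.9098 = 1.13077
AUD→BRL→SGD→AUD: 3.721 × 0.2918 × 0.9098 = 0.98785
SGD→AED→BRL→SGD: 2.454 × 1.325 × 0.2918 = 0.94880
Maximum is AUD→AED→SGD→AUD at 1.1308; arbitrage exists.

1.1308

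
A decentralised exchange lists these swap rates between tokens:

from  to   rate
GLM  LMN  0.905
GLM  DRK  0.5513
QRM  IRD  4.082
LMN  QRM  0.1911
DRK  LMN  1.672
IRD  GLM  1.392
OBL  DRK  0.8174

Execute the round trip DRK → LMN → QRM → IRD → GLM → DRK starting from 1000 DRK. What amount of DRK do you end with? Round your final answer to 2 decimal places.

1000 DRK × 1.672 = 1672 LMN
1672 LMN × 0.1911 = 319.5192 QRM
319.5192 QRM × 4.082 = 1304.2773744 IRD
1304.2773744 IRD × 1.392 = 1815.5541051648 GLM
1815.5541051648 GLM × 0.5513 = 1000.91497817735424 DRK

1000.91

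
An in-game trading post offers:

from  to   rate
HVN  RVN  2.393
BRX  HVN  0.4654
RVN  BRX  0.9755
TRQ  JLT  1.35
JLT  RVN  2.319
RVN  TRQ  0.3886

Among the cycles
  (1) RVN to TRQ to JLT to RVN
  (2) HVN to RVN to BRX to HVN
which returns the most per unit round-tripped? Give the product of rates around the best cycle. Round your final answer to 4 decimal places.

1.2166

(1) 0.3886 × 1.35 × 2.319 = 1.21657
(2) 2.393 × 0.9755 × 0.4654 = 1.08642
Highest is cycle (1) at 1.2166 (>1, arbitrage).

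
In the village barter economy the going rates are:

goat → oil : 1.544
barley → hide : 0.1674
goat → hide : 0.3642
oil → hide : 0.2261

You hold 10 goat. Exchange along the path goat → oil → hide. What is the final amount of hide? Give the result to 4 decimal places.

3.4910

10 goat × 1.544 = 15.44 oil
15.44 oil × 0.2261 = 3.490984 hide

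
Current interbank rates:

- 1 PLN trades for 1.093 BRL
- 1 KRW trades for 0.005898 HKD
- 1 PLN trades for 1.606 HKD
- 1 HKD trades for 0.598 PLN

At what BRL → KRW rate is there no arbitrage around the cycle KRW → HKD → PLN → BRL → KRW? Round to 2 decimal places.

259.40

Known legs of the cycle: 0.005898 × 0.598 × 1.093 = 0.003855015372
For no arbitrage the full-cycle product must be 1, so the missing rate is 1 / 0.003855015372 ≈ 259.4023.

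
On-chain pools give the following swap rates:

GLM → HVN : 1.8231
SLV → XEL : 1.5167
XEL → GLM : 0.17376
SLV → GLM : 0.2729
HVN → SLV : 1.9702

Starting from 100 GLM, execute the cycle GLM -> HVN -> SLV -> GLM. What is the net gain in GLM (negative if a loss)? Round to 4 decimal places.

100 GLM × 1.8231 = 182.31 HVN
182.31 HVN × 1.9702 = 359.187162 SLV
359.187162 SLV × 0.2729 = 98.0221765098 GLM
Net change: 98.0221765098 − 100 = -1.9778234902 GLM

-1.9778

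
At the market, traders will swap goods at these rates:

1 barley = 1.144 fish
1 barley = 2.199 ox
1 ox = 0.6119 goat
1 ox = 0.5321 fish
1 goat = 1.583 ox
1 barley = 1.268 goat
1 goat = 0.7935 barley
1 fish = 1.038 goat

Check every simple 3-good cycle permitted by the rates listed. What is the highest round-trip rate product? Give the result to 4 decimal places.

ox→goat→barley→ox: 0.6119 × 0.7935 × 2.199 = 1.06771
goat→barley→fish→goat: 0.7935 × 1.144 × 1.038 = 0.94226
ox→fish→goat→ox: 0.5321 × 1.038 × 1.583 = 0.87432
Maximum is ox→goat→barley→ox at 1.0677; arbitrage exists.

1.0677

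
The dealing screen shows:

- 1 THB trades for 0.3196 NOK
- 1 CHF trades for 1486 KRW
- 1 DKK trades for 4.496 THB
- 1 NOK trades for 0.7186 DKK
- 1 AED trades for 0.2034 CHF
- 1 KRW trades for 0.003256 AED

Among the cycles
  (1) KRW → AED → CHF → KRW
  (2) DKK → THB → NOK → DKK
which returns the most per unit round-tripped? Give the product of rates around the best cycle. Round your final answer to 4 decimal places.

(1) 0.003256 × 0.2034 × 1486 = 0.98413
(2) 4.496 × 0.3196 × 0.7186 = 1.03257
Highest is cycle (2) at 1.0326 (>1, arbitrage).

1.0326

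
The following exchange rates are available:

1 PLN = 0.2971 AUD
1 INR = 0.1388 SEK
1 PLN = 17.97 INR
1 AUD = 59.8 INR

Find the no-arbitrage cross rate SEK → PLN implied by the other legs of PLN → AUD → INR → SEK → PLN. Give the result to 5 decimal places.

Known legs of the cycle: 0.2971 × 59.8 × 0.1388 = 2.466001304
For no arbitrage the full-cycle product must be 1, so the missing rate is 1 / 2.466001304 ≈ 0.4055148.

0.40551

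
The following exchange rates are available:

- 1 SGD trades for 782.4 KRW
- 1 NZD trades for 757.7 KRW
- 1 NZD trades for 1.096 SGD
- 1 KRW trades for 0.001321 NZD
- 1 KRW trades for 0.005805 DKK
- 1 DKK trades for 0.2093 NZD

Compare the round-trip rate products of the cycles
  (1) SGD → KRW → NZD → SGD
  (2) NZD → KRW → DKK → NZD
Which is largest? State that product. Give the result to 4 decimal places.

1.1328

(1) 782.4 × 0.001321 × 1.096 = 1.13277
(2) 757.7 × 0.005805 × 0.2093 = 0.92060
Highest is cycle (1) at 1.1328 (>1, arbitrage).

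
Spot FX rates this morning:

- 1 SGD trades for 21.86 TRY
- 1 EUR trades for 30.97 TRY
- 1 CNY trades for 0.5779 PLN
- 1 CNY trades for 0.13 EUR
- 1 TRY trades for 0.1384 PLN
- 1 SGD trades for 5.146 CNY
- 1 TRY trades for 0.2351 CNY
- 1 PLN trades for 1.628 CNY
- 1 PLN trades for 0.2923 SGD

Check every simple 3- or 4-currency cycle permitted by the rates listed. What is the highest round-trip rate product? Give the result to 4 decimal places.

TRY→CNY→EUR→TRY: 0.2351 × 0.13 × 30.97 = 0.94654
TRY→PLN→CNY→EUR→TRY: 0.1384 × 1.628 × 0.13 × 30.97 = 0.90714
TRY→PLN→SGD→TRY: 0.1384 × 0.2923 × 21.86 = 0.88433
SGD→CNY→PLN→SGD: 5.146 × 0.5779 × 0.2923 = 0.86926
TRY→CNY→PLN→SGD→TRY: 0.2351 × 0.5779 × 0.2923 × 21.86 = 0.86813
Maximum is TRY→CNY→EUR→TRY at 0.9465; no arbitrage — every cycle loses value.

0.9465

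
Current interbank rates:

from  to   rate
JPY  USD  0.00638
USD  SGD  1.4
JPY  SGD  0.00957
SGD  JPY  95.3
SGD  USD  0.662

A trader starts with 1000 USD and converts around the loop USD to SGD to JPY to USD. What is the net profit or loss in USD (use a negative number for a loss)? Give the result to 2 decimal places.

1000 USD × 1.4 = 1400 SGD
1400 SGD × 95.3 = 133420 JPY
133420 JPY × 0.00638 = 851.2196 USD
Net change: 851.2196 − 1000 = -148.7804 USD

-148.78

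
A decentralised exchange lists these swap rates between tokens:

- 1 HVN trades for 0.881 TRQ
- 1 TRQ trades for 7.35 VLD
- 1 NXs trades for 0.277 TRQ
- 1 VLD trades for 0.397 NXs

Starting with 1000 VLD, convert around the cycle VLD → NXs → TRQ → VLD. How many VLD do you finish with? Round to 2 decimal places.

1000 VLD × 0.397 = 397 NXs
397 NXs × 0.277 = 109.969 TRQ
109.969 TRQ × 7.35 = 808.27215 VLD

808.27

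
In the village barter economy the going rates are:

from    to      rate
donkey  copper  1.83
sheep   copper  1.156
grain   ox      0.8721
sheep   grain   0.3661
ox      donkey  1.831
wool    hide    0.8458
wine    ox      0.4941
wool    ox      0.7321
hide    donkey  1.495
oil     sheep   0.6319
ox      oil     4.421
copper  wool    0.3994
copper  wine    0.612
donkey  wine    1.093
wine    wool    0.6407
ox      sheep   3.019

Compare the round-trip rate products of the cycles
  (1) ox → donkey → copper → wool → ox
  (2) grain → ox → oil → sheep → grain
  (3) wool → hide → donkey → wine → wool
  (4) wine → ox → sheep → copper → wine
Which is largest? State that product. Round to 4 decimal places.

(1) 1.831 × 1.83 × 0.3994 × 0.7321 = 0.97976
(2) 0.8721 × 4.421 × 0.6319 × 0.3661 = 0.89194
(3) 0.8458 × 1.495 × 1.093 × 0.6407 = 0.88549
(4) 0.4941 × 3.019 × 1.156 × 0.612 = 1.05533
Highest is cycle (4) at 1.0553 (>1, arbitrage).

1.0553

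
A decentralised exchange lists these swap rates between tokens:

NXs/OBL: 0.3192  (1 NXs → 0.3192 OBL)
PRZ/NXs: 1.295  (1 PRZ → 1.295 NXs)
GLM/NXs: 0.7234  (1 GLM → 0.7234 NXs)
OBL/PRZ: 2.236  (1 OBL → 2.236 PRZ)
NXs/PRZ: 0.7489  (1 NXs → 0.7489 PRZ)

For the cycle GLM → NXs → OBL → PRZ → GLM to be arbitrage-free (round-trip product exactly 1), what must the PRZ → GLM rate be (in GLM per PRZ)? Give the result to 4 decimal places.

Known legs of the cycle: 0.7234 × 0.3192 × 2.236 = 0.51631315008
For no arbitrage the full-cycle product must be 1, so the missing rate is 1 / 0.51631315008 ≈ 1.936809.

1.9368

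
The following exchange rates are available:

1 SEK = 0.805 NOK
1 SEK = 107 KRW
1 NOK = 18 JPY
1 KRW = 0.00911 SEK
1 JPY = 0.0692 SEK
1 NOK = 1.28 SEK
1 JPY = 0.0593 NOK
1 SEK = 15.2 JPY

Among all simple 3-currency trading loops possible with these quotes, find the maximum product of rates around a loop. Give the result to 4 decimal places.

1.1537

JPY→NOK→SEK→JPY: 0.0593 × 1.28 × 15.2 = 1.15374
JPY→SEK→NOK→JPY: 0.0692 × 0.805 × 18 = 1.00271
Maximum is JPY→NOK→SEK→JPY at 1.1537; arbitrage exists.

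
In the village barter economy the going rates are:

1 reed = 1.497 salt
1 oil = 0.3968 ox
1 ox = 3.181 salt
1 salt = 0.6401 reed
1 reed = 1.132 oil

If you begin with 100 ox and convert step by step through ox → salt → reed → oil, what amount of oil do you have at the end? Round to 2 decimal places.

100 ox × 3.181 = 318.1 salt
318.1 salt × 0.6401 = 203.61581 reed
203.61581 reed × 1.132 = 230.49309692 oil

230.49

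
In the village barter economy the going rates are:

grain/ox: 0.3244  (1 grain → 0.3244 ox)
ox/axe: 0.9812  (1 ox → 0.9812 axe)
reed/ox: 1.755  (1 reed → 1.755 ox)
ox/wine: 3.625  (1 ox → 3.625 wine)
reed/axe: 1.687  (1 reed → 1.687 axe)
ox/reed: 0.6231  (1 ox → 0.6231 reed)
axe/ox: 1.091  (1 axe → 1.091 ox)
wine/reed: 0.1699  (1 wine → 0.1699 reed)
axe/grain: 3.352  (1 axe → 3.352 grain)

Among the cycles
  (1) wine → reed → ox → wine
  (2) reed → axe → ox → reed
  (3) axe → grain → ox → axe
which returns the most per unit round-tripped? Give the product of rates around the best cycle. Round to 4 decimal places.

(1) 0.1699 × 1.755 × 3.625 = 1.08088
(2) 1.687 × 1.091 × 0.6231 = 1.14683
(3) 3.352 × 0.3244 × 0.9812 = 1.06695
Highest is cycle (2) at 1.1468 (>1, arbitrage).

1.1468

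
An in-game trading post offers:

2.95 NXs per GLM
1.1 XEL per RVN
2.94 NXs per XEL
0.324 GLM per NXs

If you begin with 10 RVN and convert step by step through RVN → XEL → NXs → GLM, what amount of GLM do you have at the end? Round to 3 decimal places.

10.478

10 RVN × 1.1 = 11 XEL
11 XEL × 2.94 = 32.34 NXs
32.34 NXs × 0.324 = 10.47816 GLM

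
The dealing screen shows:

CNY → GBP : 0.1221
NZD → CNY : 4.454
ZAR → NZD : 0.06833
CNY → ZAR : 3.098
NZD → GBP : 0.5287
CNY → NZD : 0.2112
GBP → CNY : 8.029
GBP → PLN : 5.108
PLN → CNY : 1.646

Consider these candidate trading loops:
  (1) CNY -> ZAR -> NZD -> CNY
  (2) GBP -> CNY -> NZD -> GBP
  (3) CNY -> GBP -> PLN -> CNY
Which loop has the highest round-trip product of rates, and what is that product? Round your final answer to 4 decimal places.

(1) 3.098 × 0.06833 × 4.454 = 0.94285
(2) 8.029 × 0.2112 × 0.5287 = 0.89653
(3) 0.1221 × 5.108 × 1.646 = 1.02659
Highest is cycle (3) at 1.0266 (>1, arbitrage).

1.0266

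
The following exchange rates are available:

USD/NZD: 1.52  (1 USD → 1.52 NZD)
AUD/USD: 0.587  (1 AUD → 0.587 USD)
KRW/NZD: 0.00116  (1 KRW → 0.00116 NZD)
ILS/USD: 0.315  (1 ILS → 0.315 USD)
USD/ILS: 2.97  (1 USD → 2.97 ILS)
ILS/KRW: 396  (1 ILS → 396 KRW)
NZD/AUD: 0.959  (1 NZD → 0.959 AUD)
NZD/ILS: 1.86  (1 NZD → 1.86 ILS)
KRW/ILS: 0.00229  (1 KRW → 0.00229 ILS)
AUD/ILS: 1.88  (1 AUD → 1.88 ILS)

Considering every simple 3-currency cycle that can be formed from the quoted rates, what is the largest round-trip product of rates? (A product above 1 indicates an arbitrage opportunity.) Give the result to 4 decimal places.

0.8906

NZD→ILS→USD→NZD: 1.86 × 0.315 × 1.52 = 0.89057
NZD→AUD→USD→NZD: 0.959 × 0.587 × 1.52 = 0.85566
NZD→ILS→KRW→NZD: 1.86 × 396 × 0.00116 = 0.85441
Maximum is NZD→ILS→USD→NZD at 0.8906; no arbitrage — every cycle loses value.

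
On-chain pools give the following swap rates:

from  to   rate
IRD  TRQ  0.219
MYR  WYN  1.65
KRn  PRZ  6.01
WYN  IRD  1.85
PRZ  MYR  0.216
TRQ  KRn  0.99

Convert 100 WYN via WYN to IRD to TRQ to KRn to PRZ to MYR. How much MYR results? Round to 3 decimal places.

100 WYN × 1.85 = 185 IRD
185 IRD × 0.219 = 40.515 TRQ
40.515 TRQ × 0.99 = 40.10985 KRn
40.10985 KRn × 6.01 = 241.0601985 PRZ
241.0601985 PRZ × 0.216 = 52.069002876 MYR

52.069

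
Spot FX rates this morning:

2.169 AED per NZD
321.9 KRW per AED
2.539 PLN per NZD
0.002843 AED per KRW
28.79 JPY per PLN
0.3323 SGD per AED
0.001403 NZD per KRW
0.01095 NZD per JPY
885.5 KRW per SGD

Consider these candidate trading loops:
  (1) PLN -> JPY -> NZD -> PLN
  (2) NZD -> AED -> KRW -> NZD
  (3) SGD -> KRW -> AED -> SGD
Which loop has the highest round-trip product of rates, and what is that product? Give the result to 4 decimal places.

(1) 28.79 × 0.01095 × 2.539 = 0.80042
(2) 2.169 × 321.9 × 0.001403 = 0.97958
(3) 885.5 × 0.002843 × 0.3323 = 0.83656
Highest is cycle (2) at 0.9796 (≤1, no arbitrage).

0.9796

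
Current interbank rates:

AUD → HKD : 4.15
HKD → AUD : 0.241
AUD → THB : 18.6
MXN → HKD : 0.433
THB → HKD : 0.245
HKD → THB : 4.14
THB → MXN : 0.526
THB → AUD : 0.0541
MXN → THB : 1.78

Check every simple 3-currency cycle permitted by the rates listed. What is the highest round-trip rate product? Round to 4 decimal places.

1.0982

AUD→THB→HKD→AUD: 18.6 × 0.245 × 0.241 = 1.09824
MXN→HKD→THB→MXN: 0.433 × 4.14 × 0.526 = 0.94292
AUD→HKD→THB→AUD: 4.15 × 4.14 × 0.0541 = 0.92949
Maximum is AUD→THB→HKD→AUD at 1.0982; arbitrage exists.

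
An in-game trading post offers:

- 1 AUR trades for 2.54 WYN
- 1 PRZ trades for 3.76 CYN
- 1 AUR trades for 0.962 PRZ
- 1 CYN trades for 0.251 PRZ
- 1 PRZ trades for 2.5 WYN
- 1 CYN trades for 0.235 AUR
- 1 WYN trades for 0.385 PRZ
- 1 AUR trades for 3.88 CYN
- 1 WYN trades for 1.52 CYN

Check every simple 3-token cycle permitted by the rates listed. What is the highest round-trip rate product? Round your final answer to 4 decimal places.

CYN→PRZ→WYN→CYN: 0.251 × 2.5 × 1.52 = 0.95380
CYN→AUR→WYN→CYN: 0.235 × 2.54 × 1.52 = 0.90729
CYN→AUR→PRZ→CYN: 0.235 × 0.962 × 3.76 = 0.85002
Maximum is CYN→PRZ→WYN→CYN at 0.9538; no arbitrage — every cycle loses value.

0.9538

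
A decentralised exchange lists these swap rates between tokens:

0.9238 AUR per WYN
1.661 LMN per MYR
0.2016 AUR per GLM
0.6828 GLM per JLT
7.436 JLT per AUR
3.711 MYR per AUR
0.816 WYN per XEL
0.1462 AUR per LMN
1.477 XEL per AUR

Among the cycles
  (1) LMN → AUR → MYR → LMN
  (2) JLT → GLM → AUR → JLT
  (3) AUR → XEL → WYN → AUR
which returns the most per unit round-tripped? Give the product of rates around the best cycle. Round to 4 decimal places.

1.1134

(1) 0.1462 × 3.711 × 1.661 = 0.90117
(2) 0.6828 × 0.2016 × 7.436 = 1.02358
(3) 1.477 × 0.816 × 0.9238 = 1.11339
Highest is cycle (3) at 1.1134 (>1, arbitrage).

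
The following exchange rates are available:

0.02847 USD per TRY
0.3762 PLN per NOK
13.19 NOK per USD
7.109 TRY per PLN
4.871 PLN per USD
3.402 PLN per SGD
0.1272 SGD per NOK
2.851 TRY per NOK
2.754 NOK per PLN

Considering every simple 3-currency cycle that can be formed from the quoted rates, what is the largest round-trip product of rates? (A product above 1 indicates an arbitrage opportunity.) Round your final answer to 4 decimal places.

PLN→NOK→SGD→PLN: 2.754 × 0.1272 × 3.402 = 1.19175
NOK→TRY→USD→NOK: 2.851 × 0.02847 × 13.19 = 1.07061
PLN→TRY→USD→PLN: 7.109 × 0.02847 × 4.871 = 0.98586
Maximum is PLN→NOK→SGD→PLN at 1.1918; arbitrage exists.

1.1918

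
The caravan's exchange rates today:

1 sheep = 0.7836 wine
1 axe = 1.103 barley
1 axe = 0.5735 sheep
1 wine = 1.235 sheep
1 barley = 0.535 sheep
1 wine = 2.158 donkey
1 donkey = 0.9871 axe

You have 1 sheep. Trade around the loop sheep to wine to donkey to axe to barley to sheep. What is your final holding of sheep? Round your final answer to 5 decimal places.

0.98500

1 sheep × 0.7836 = 0.7836 wine
0.7836 wine × 2.158 = 1.6910088 donkey
1.6910088 donkey × 0.9871 = 1.66919478648 axe
1.66919478648 axe × 1.103 = 1.84112184948744 barley
1.84112184948744 barley × 0.535 = 0.9850001894757804 sheep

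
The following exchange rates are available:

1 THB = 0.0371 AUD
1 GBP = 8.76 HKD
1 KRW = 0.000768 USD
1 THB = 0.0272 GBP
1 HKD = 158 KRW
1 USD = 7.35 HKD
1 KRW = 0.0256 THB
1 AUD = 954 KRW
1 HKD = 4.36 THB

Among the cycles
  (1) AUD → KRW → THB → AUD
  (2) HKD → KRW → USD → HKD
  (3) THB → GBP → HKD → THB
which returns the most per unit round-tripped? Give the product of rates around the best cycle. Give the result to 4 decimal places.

(1) 954 × 0.0256 × 0.0371 = 0.90607
(2) 158 × 0.000768 × 7.35 = 0.89188
(3) 0.0272 × 8.76 × 4.36 = 1.03887
Highest is cycle (3) at 1.0389 (>1, arbitrage).

1.0389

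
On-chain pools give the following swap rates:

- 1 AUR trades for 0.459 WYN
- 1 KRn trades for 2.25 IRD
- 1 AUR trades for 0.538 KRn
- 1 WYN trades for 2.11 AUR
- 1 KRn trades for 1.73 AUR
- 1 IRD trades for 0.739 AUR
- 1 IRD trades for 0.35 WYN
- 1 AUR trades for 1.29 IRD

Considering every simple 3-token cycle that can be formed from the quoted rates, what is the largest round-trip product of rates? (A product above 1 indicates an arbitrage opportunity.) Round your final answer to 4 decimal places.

0.9527

WYN→AUR→IRD→WYN: 2.11 × 1.29 × 0.35 = 0.95267
KRn→IRD→AUR→KRn: 2.25 × 0.739 × 0.538 = 0.89456
Maximum is WYN→AUR→IRD→WYN at 0.9527; no arbitrage — every cycle loses value.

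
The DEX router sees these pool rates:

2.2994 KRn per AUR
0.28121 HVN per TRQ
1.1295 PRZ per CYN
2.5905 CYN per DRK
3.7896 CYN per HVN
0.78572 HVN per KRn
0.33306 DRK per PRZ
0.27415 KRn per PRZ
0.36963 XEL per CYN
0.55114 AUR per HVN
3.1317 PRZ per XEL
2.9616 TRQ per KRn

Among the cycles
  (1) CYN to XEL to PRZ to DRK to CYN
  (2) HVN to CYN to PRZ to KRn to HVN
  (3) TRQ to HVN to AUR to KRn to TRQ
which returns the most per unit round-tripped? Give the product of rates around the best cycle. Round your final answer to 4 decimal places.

1.0554

(1) 0.36963 × 3.1317 × 0.33306 × 2.5905 = 0.99874
(2) 3.7896 × 1.1295 × 0.27415 × 0.78572 = 0.92201
(3) 0.28121 × 0.55114 × 2.2994 × 2.9616 = 1.05544
Highest is cycle (3) at 1.0554 (>1, arbitrage).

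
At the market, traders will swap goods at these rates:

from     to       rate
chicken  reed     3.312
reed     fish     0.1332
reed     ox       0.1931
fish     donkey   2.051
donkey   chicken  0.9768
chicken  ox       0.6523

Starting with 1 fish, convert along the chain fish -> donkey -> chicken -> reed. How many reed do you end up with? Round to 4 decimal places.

1 fish × 2.051 = 2.051 donkey
2.051 donkey × 0.9768 = 2.0034168 chicken
2.0034168 chicken × 3.312 = 6.6353164416 reed

6.6353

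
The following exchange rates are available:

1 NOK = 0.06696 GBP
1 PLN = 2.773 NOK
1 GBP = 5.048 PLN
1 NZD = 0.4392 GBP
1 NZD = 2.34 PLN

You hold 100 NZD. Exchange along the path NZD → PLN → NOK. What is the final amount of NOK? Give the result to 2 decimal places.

648.88

100 NZD × 2.34 = 234 PLN
234 PLN × 2.773 = 648.882 NOK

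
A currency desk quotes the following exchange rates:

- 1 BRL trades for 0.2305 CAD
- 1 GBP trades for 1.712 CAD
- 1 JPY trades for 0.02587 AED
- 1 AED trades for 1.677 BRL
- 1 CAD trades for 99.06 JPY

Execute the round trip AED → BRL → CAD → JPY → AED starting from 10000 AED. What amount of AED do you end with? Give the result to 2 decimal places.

9906.01

10000 AED × 1.677 = 16770 BRL
16770 BRL × 0.2305 = 3865.485 CAD
3865.485 CAD × 99.06 = 382914.9441 JPY
382914.9441 JPY × 0.02587 = 9906.009603867 AED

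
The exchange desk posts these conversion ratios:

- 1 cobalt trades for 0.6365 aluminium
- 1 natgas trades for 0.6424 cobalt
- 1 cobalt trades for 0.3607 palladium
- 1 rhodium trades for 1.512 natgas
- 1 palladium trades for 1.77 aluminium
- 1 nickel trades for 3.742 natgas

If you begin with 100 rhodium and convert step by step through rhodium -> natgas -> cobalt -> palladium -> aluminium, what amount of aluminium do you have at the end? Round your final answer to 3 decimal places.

62.012

100 rhodium × 1.512 = 151.2 natgas
151.2 natgas × 0.6424 = 97.13088 cobalt
97.13088 cobalt × 0.3607 = 35.035108416 palladium
35.035108416 palladium × 1.77 = 62.01214189632 aluminium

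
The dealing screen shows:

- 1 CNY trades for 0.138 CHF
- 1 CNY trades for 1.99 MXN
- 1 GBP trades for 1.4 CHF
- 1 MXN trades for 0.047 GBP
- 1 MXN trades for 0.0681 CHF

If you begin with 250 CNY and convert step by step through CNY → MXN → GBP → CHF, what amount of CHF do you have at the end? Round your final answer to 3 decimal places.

32.736

250 CNY × 1.99 = 497.5 MXN
497.5 MXN × 0.047 = 23.3825 GBP
23.3825 GBP × 1.4 = 32.7355 CHF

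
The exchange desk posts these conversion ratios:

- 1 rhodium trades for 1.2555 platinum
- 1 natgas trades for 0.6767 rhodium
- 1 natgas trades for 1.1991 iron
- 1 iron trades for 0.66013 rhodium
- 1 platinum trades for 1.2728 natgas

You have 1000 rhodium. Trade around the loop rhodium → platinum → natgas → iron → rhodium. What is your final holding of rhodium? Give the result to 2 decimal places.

1264.92

1000 rhodium × 1.2555 = 1255.5 platinum
1255.5 platinum × 1.2728 = 1598.0004 natgas
1598.0004 natgas × 1.1991 = 1916.16227964 iron
1916.16227964 iron × 0.66013 = 1264.9162056587532 rhodium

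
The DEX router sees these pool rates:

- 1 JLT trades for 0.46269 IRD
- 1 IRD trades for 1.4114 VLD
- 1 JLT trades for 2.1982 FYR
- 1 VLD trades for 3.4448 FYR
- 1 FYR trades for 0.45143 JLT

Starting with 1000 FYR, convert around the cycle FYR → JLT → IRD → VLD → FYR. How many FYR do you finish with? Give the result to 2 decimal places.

1000 FYR × 0.45143 = 451.43 JLT
451.43 JLT × 0.46269 = 208.8721467 IRD
208.8721467 IRD × 1.4114 = 294.80214785238 VLD
294.80214785238 VLD × 3.4448 = 1015.534438921878624 FYR

1015.53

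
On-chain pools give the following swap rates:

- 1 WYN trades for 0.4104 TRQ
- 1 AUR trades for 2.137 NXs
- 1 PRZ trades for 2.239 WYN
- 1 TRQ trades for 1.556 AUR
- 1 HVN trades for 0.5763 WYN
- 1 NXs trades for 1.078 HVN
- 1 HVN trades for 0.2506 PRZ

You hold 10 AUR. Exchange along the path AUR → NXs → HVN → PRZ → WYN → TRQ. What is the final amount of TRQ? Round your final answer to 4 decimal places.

10 AUR × 2.137 = 21.37 NXs
21.37 NXs × 1.078 = 23.03686 HVN
23.03686 HVN × 0.2506 = 5.773037116 PRZ
5.773037116 PRZ × 2.239 = 12.925830102724 WYN
12.925830102724 WYN × 0.4104 = 5.3047606741579296 TRQ

5.3048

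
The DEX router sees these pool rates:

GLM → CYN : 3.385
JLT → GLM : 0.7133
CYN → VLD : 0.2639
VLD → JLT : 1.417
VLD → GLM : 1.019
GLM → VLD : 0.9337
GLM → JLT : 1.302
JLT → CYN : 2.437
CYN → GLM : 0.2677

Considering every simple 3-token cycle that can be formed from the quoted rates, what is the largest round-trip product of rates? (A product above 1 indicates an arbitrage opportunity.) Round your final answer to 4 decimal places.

0.9437

GLM→VLD→JLT→GLM: 0.9337 × 1.417 × 0.7133 = 0.94373
VLD→JLT→CYN→VLD: 1.417 × 2.437 × 0.2639 = 0.91131
GLM→CYN→VLD→GLM: 3.385 × 0.2639 × 1.019 = 0.91027
GLM→JLT→CYN→GLM: 1.302 × 2.437 × 0.2677 = 0.84941
Maximum is GLM→VLD→JLT→GLM at 0.9437; no arbitrage — every cycle loses value.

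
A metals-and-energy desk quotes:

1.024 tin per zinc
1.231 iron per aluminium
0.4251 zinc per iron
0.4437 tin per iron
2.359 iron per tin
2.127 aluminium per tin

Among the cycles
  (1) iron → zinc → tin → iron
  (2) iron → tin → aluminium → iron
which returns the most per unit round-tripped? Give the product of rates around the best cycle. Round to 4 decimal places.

1.1618

(1) 0.4251 × 1.024 × 2.359 = 1.02688
(2) 0.4437 × 2.127 × 1.231 = 1.16176
Highest is cycle (2) at 1.1618 (>1, arbitrage).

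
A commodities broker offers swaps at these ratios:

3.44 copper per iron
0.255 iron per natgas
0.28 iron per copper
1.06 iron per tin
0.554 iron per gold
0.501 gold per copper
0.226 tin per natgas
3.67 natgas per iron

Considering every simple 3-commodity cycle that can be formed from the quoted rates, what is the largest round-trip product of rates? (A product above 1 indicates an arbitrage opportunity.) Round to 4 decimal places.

0.9548

copper→gold→iron→copper: 0.501 × 0.554 × 3.44 = 0.95479
iron→natgas→tin→iron: 3.67 × 0.226 × 1.06 = 0.87919
Maximum is copper→gold→iron→copper at 0.9548; no arbitrage — every cycle loses value.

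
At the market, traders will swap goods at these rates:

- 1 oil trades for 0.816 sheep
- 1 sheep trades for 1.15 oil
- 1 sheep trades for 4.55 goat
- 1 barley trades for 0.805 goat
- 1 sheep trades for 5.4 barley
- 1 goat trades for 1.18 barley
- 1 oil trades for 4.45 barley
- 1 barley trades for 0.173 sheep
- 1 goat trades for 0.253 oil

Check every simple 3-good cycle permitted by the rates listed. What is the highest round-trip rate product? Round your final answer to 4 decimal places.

0.9393

oil→sheep→goat→oil: 0.816 × 4.55 × 0.253 = 0.93934
barley→sheep→goat→barley: 0.173 × 4.55 × 1.18 = 0.92884
oil→barley→goat→oil: 4.45 × 0.805 × 0.253 = 0.90631
oil→barley→sheep→oil: 4.45 × 0.173 × 1.15 = 0.88533
Maximum is oil→sheep→goat→oil at 0.9393; no arbitrage — every cycle loses value.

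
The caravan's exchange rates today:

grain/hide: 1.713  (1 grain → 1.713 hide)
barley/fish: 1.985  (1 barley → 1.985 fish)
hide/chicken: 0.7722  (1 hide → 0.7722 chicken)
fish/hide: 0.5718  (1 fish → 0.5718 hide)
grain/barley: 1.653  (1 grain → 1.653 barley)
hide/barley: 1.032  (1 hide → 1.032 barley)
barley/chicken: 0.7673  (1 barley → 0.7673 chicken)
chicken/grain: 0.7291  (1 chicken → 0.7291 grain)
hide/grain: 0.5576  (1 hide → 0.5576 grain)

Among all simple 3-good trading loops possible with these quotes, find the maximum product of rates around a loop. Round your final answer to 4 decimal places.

1.1713

barley→fish→hide→barley: 1.985 × 0.5718 × 1.032 = 1.17134
grain→hide→chicken→grain: 1.713 × 0.7722 × 0.7291 = 0.96444
grain→barley→chicken→grain: 1.653 × 0.7673 × 0.7291 = 0.92475
Maximum is barley→fish→hide→barley at 1.1713; arbitrage exists.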